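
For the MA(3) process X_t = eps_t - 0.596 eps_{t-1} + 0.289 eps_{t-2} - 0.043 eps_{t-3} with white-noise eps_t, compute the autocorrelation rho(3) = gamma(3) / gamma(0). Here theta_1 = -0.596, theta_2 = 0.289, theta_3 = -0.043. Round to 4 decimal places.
\rho(3) = -0.0298

For an MA(q) process with theta_0 = 1, the autocovariance is
  gamma(k) = sigma^2 * sum_{i=0..q-k} theta_i * theta_{i+k},
and rho(k) = gamma(k) / gamma(0). Sigma^2 cancels.
  numerator   = (1)*(-0.043) = -0.043.
  denominator = (1)^2 + (-0.596)^2 + (0.289)^2 + (-0.043)^2 = 1.440586.
  rho(3) = -0.043 / 1.440586 = -0.0298.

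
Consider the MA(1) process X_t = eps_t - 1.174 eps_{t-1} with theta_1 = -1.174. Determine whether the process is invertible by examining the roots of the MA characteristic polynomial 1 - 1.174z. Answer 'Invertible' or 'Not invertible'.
\text{Not invertible}

The MA(q) characteristic polynomial is P(z) = 1 - 1.174z.
Invertibility requires all roots to lie outside the unit circle, i.e. |z| > 1 for every root.
This is linear in z: 1 + (-1.174) z = 0  =>  z = -1/(-1.174) = 0.851789,  |z| = 0.851789.
Moduli of all roots: 0.8518.
All moduli strictly greater than 1? No.
Verdict: Not invertible.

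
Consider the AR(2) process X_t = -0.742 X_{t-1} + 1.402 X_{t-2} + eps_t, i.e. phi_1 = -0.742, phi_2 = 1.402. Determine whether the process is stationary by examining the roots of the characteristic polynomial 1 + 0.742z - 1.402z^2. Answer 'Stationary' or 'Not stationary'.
\text{Not stationary}

The AR(p) characteristic polynomial is P(z) = 1 + 0.742z - 1.402z^2.
Stationarity requires all roots to lie outside the unit circle, i.e. |z| > 1 for every root.
Set 1 + (0.742) z + (-1.402) z^2 = 0, i.e. a z^2 + b z + c = 0 with a = -1.402, b = 0.742, c = 1.
Discriminant D = b^2 - 4ac = (0.742)^2 - 4*(-1.402)*1 = 0.550564 - (-5.608) = 6.158564.
D >= 0, so the roots are real: z = (-b +/- sqrt(D)) / (2a) = (-0.742 +/- 2.481645) / (-2.804).
  z_1 = (-0.742 + 2.481645) / (-2.804) = -0.6204,   |z_1| = 0.6204.
  z_2 = (-0.742 - 2.481645) / (-2.804) = 1.1497,   |z_2| = 1.1497.
Moduli of all roots: 0.6204, 1.1497.
All moduli strictly greater than 1? No.
Verdict: Not stationary.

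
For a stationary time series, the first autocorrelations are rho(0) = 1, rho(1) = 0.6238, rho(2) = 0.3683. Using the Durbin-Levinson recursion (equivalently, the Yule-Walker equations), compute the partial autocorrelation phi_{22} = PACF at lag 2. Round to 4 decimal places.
\phi_{22} = -0.0341

The PACF at lag k is phi_{kk}, the last component of the solution
to the Yule-Walker system G_k phi = r_k where
  (G_k)_{ij} = rho(|i - j|), (r_k)_i = rho(i), i,j = 1..k.
Equivalently, Durbin-Levinson gives phi_{kk} iteratively:
  phi_{11} = rho(1)
  phi_{kk} = [rho(k) - sum_{j=1..k-1} phi_{k-1,j} rho(k-j)]
            / [1 - sum_{j=1..k-1} phi_{k-1,j} rho(j)],
  phi_{k,j} = phi_{k-1,j} - phi_{kk} phi_{k-1,k-j},  j = 1..k-1.
Step k = 1:
  phi_11 = rho(1) = 0.6238.
Step k = 2:
  phi_22 = [rho(2) - phi_11 rho(1)] / [1 - phi_11 rho(1)] = [0.3683 - (0.6238)(0.6238)] / [1 - (0.6238)(0.6238)]
         = -0.02082644 / 0.61087356 = -0.0341.
Therefore phi_{22} = -0.0341.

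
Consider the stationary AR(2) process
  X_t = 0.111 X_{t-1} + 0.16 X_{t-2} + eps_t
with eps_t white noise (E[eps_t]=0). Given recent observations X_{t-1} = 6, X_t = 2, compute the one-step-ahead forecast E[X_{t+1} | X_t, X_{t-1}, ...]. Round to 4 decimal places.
E[X_{t+1} \mid \mathcal F_t] = 1.1820

For an AR(p) model X_t = c + sum_i phi_i X_{t-i} + eps_t, the
one-step-ahead conditional mean is
  E[X_{t+1} | X_t, ...] = c + sum_i phi_i X_{t+1-i}.
Substitute known values:
  E[X_{t+1} | ...] = (0.111) * (2) + (0.16) * (6)
                   = 1.1820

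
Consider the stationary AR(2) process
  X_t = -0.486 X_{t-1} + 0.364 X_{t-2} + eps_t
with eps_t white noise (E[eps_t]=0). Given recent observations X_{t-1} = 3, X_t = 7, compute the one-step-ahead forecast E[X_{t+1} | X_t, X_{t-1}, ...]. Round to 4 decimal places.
E[X_{t+1} \mid \mathcal F_t] = -2.3100

For an AR(p) model X_t = c + sum_i phi_i X_{t-i} + eps_t, the
one-step-ahead conditional mean is
  E[X_{t+1} | X_t, ...] = c + sum_i phi_i X_{t+1-i}.
Substitute known values:
  E[X_{t+1} | ...] = (-0.486) * (7) + (0.364) * (3)
                   = -2.3100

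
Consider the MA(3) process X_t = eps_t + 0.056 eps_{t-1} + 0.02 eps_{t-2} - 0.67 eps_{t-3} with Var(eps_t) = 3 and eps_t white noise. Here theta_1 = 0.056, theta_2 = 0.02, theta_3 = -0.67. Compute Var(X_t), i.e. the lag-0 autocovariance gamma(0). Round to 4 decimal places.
\gamma(0) = 4.3573

For an MA(q) process X_t = eps_t + sum_i theta_i eps_{t-i} with
Var(eps_t) = sigma^2, the variance is
  gamma(0) = sigma^2 * (1 + sum_i theta_i^2).
  sum_i theta_i^2 = (0.056)^2 + (0.02)^2 + (-0.67)^2 = 0.003136 + 0.0004 + 0.4489 = 0.452436.
  gamma(0) = 3 * (1 + 0.452436) = 3 * 1.452436 = 4.357308, which rounds to 4.3573.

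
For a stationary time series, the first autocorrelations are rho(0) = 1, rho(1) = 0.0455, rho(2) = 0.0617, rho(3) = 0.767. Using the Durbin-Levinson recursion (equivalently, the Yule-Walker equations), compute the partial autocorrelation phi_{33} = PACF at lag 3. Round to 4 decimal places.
\phi_{33} = 0.7660

The PACF at lag k is phi_{kk}, the last component of the solution
to the Yule-Walker system G_k phi = r_k where
  (G_k)_{ij} = rho(|i - j|), (r_k)_i = rho(i), i,j = 1..k.
Equivalently, Durbin-Levinson gives phi_{kk} iteratively:
  phi_{11} = rho(1)
  phi_{kk} = [rho(k) - sum_{j=1..k-1} phi_{k-1,j} rho(k-j)]
            / [1 - sum_{j=1..k-1} phi_{k-1,j} rho(j)],
  phi_{k,j} = phi_{k-1,j} - phi_{kk} phi_{k-1,k-j},  j = 1..k-1.
Step k = 1:
  phi_11 = rho(1) = 0.0455.
Step k = 2:
  phi_22 = [rho(2) - phi_11 rho(1)] / [1 - phi_11 rho(1)] = [0.0617 - (0.0455)(0.0455)] / [1 - (0.0455)(0.0455)]
         = 0.05962975 / 0.99792975 = 0.059753.
  Update: phi_21 = phi_11 - phi_22 phi_11 = 0.0455 - (0.059753)(0.0455) = 0.042781.
Step k = 3:
  phi_33 = [rho(3) - phi_21 rho(2) - phi_22 rho(1)] / [1 - phi_21 rho(1) - phi_22 rho(2)]
    numerator   = 0.767 - (0.042781)(0.0617) - (0.059753)(0.0455) = 0.76164162
    denominator = 1 - (0.042781)(0.0455) - (0.059753)(0.0617) = 0.99436667
  phi_33 = 0.76164162 / 0.99436667 = 0.766.
Therefore phi_{33} = 0.7660.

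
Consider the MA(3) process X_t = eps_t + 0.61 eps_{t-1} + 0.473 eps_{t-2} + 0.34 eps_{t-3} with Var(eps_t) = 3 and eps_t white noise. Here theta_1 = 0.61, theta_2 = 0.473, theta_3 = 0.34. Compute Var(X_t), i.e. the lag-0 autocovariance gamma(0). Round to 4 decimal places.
\gamma(0) = 5.1343

For an MA(q) process X_t = eps_t + sum_i theta_i eps_{t-i} with
Var(eps_t) = sigma^2, the variance is
  gamma(0) = sigma^2 * (1 + sum_i theta_i^2).
  sum_i theta_i^2 = (0.61)^2 + (0.473)^2 + (0.34)^2 = 0.3721 + 0.223729 + 0.1156 = 0.711429.
  gamma(0) = 3 * (1 + 0.711429) = 3 * 1.711429 = 5.134287, which rounds to 5.1343.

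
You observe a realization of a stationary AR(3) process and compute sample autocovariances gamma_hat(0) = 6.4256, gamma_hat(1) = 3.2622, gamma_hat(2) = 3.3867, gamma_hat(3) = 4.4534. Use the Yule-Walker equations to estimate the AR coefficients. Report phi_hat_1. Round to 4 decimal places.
\hat\phi_{1} = 0.1330

The Yule-Walker equations for an AR(p) process read, in matrix form,
  Gamma_p phi = r_p,   with   (Gamma_p)_{ij} = gamma(|i - j|),
                       (r_p)_i = gamma(i),   i,j = 1..p.
Substitute the sample gammas (Toeplitz matrix and right-hand side of size 3):
  Gamma_p = [[6.4256, 3.2622, 3.3867], [3.2622, 6.4256, 3.2622], [3.3867, 3.2622, 6.4256]]
  r_p     = [3.2622, 3.3867, 4.4534]
Written out (R1..R3):
  (R1) 6.4256 phi_1 + 3.2622 phi_2 + 3.3867 phi_3 = 3.2622
  (R2) 3.2622 phi_1 + 6.4256 phi_2 + 3.2622 phi_3 = 3.3867
  (R3) 3.3867 phi_1 + 3.2622 phi_2 + 6.4256 phi_3 = 4.4534
Gaussian elimination:
  R2 <- R2 - (3.2622/6.4256) R1 = R2 - (0.507688) R1:  4.76942 phi_2 + 1.542813 phi_3 = 1.73052
  R3 <- R3 - (3.3867/6.4256) R1 = R3 - (0.527064) R1:  1.542813 phi_2 + 4.640594 phi_3 = 2.734013
  R3 <- R3 - (1.542813/4.76942) R2 = R3 - (0.32348) R2:  4.141524 phi_3 = 2.174224
Back-substitution:
  phi_hat_3 = 2.174224 / 4.141524 = 0.524982
  phi_hat_2 = (1.73052 - (1.542813)(0.524982)) / 4.76942 = 0.193015
  phi_hat_1 = (3.2622 - (3.2622)(0.193015) - (3.3867)(0.524982)) / 6.4256 = 0.132998
So phi_hat = [0.1330, 0.1930, 0.5250].
Therefore phi_hat_1 = 0.1330.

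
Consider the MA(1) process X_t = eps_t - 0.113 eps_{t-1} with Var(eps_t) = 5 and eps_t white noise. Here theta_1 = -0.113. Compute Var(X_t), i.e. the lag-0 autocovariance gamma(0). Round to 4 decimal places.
\gamma(0) = 5.0638

For an MA(q) process X_t = eps_t + sum_i theta_i eps_{t-i} with
Var(eps_t) = sigma^2, the variance is
  gamma(0) = sigma^2 * (1 + sum_i theta_i^2).
  sum_i theta_i^2 = (-0.113)^2 = 0.012769.
  gamma(0) = 5 * (1 + 0.012769) = 5 * 1.012769 = 5.063845, which rounds to 5.0638.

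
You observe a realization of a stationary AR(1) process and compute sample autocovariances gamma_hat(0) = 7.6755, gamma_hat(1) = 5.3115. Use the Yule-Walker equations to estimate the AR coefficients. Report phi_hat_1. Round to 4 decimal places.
\hat\phi_{1} = 0.6920

The Yule-Walker equations for an AR(p) process read, in matrix form,
  Gamma_p phi = r_p,   with   (Gamma_p)_{ij} = gamma(|i - j|),
                       (r_p)_i = gamma(i),   i,j = 1..p.
Substitute the sample gammas (Toeplitz matrix and right-hand side of size 1):
  Gamma_p = [[7.6755]]
  r_p     = [5.3115]
With p = 1 this is the single equation gamma(0) phi_1 = gamma(1):
  phi_hat_1 = gamma(1) / gamma(0) = 5.3115 / 7.6755 = 0.6920.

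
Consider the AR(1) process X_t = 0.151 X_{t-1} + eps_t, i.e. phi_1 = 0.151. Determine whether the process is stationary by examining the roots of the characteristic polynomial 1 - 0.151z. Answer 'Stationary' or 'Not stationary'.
\text{Stationary}

The AR(p) characteristic polynomial is P(z) = 1 - 0.151z.
Stationarity requires all roots to lie outside the unit circle, i.e. |z| > 1 for every root.
This is linear in z: 1 + (-0.151) z = 0  =>  z = -1/(-0.151) = 6.622517,  |z| = 6.622517.
Moduli of all roots: 6.6225.
All moduli strictly greater than 1? Yes.
Verdict: Stationary.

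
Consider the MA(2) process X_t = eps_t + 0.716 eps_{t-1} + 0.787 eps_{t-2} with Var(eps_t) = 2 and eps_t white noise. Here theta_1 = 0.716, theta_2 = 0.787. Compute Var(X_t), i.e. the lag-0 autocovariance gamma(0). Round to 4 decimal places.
\gamma(0) = 4.2641

For an MA(q) process X_t = eps_t + sum_i theta_i eps_{t-i} with
Var(eps_t) = sigma^2, the variance is
  gamma(0) = sigma^2 * (1 + sum_i theta_i^2).
  sum_i theta_i^2 = (0.716)^2 + (0.787)^2 = 0.512656 + 0.619369 = 1.132025.
  gamma(0) = 2 * (1 + 1.132025) = 2 * 2.132025 = 4.26405, which rounds to 4.2641.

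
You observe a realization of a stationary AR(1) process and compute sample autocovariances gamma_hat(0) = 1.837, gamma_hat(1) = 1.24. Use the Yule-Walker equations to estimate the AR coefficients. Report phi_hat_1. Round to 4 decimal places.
\hat\phi_{1} = 0.6750

The Yule-Walker equations for an AR(p) process read, in matrix form,
  Gamma_p phi = r_p,   with   (Gamma_p)_{ij} = gamma(|i - j|),
                       (r_p)_i = gamma(i),   i,j = 1..p.
Substitute the sample gammas (Toeplitz matrix and right-hand side of size 1):
  Gamma_p = [[1.837]]
  r_p     = [1.24]
With p = 1 this is the single equation gamma(0) phi_1 = gamma(1):
  phi_hat_1 = gamma(1) / gamma(0) = 1.24 / 1.837 = 0.6750.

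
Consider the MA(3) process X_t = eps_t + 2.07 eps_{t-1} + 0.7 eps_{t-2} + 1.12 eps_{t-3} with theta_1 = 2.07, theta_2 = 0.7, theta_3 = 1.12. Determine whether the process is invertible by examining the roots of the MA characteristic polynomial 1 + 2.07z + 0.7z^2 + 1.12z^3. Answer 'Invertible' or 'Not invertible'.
\text{Not invertible}

The MA(q) characteristic polynomial is P(z) = 1 + 2.07z + 0.7z^2 + 1.12z^3.
Invertibility requires all roots to lie outside the unit circle, i.e. |z| > 1 for every root.
Degree 3: look for a simple real root z0 first, then factor out (1 - z/z0) and solve the remaining quadratic.
Testing z0 = -0.5: P(-0.5) = 1 + (2.07)(-0.5) + (0.7)(-0.5)^2 + (1.12)(-0.5)^3
  = 1 + (-1.035) + (0.175) + (-0.14) = 0.  So z_0 = -0.5 is a root, |z_0| = 0.5.
Divide out the factor (1 + 2 z) = (1 - z/z0) (since 1/z0 = -2):
  P(z) = (1 + 2 z)(1 + (0.07) z + (0.56) z^2)
  [check: z-coef 0.07 - (-2) = 2.07; z^2-coef 0.56 - (-2)(0.07) = 0.7; z^3-coef -(-2)(0.56) = 1.12.]
Remaining roots from the quadratic factor 1 + (0.07) z + (0.56) z^2:
  Set 1 + (0.07) z + (0.56) z^2 = 0, i.e. a z^2 + b z + c = 0 with a = 0.56, b = 0.07, c = 1.
  Discriminant D = b^2 - 4ac = (0.07)^2 - 4*(0.56)*1 = 0.0049 - (2.24) = -2.2351.
  D < 0, so the roots are the complex-conjugate pair z = (-b +/- i sqrt(-D)) / (2a) = -0.0625 +/- 1.3348i.
  For a conjugate pair |z|^2 = z * conj(z) = (product of roots) = c/a = 1/(0.56) = 1.785714, so |z| = sqrt(1.785714) = 1.3363 for both roots.
Moduli of all roots: 0.5000, 1.3363, 1.3363.
All moduli strictly greater than 1? No.
Verdict: Not invertible.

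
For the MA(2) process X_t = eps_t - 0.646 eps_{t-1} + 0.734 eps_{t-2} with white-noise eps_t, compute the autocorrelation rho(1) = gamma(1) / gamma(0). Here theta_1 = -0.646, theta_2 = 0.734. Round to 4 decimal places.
\rho(1) = -0.5727

For an MA(q) process with theta_0 = 1, the autocovariance is
  gamma(k) = sigma^2 * sum_{i=0..q-k} theta_i * theta_{i+k},
and rho(k) = gamma(k) / gamma(0). Sigma^2 cancels.
  numerator   = (1)*(-0.646) + (-0.646)*(0.734) = -1.120164.
  denominator = (1)^2 + (-0.646)^2 + (0.734)^2 = 1.956072.
  rho(1) = -1.120164 / 1.956072 = -0.5727.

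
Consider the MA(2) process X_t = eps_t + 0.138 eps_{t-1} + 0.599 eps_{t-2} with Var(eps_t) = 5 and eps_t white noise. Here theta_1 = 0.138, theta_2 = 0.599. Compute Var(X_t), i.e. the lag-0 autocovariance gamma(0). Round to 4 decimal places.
\gamma(0) = 6.8892

For an MA(q) process X_t = eps_t + sum_i theta_i eps_{t-i} with
Var(eps_t) = sigma^2, the variance is
  gamma(0) = sigma^2 * (1 + sum_i theta_i^2).
  sum_i theta_i^2 = (0.138)^2 + (0.599)^2 = 0.019044 + 0.358801 = 0.377845.
  gamma(0) = 5 * (1 + 0.377845) = 5 * 1.377845 = 6.889225, which rounds to 6.8892.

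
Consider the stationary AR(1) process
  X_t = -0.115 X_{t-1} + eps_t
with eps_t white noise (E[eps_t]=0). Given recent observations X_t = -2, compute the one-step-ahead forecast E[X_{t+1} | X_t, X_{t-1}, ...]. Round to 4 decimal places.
E[X_{t+1} \mid \mathcal F_t] = 0.2300

For an AR(p) model X_t = c + sum_i phi_i X_{t-i} + eps_t, the
one-step-ahead conditional mean is
  E[X_{t+1} | X_t, ...] = c + sum_i phi_i X_{t+1-i}.
Substitute known values:
  E[X_{t+1} | ...] = (-0.115) * (-2)
                   = 0.2300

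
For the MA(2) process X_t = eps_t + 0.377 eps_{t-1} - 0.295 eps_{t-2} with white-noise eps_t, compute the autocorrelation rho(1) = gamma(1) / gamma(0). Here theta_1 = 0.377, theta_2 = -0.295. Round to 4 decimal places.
\rho(1) = 0.2162

For an MA(q) process with theta_0 = 1, the autocovariance is
  gamma(k) = sigma^2 * sum_{i=0..q-k} theta_i * theta_{i+k},
and rho(k) = gamma(k) / gamma(0). Sigma^2 cancels.
  numerator   = (1)*(0.377) + (0.377)*(-0.295) = 0.265785.
  denominator = (1)^2 + (0.377)^2 + (-0.295)^2 = 1.229154.
  rho(1) = 0.265785 / 1.229154 = 0.2162.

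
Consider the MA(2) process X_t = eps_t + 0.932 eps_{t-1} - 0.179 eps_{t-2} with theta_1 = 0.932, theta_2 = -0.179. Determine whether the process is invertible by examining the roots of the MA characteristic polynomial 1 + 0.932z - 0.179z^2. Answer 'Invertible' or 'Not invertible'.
\text{Not invertible}

The MA(q) characteristic polynomial is P(z) = 1 + 0.932z - 0.179z^2.
Invertibility requires all roots to lie outside the unit circle, i.e. |z| > 1 for every root.
Set 1 + (0.932) z + (-0.179) z^2 = 0, i.e. a z^2 + b z + c = 0 with a = -0.179, b = 0.932, c = 1.
Discriminant D = b^2 - 4ac = (0.932)^2 - 4*(-0.179)*1 = 0.868624 - (-0.716) = 1.584624.
D >= 0, so the roots are real: z = (-b +/- sqrt(D)) / (2a) = (-0.932 +/- 1.258818) / (-0.358).
  z_1 = (-0.932 + 1.258818) / (-0.358) = -0.9129,   |z_1| = 0.9129.
  z_2 = (-0.932 - 1.258818) / (-0.358) = 6.1196,   |z_2| = 6.1196.
Moduli of all roots: 0.9129, 6.1196.
All moduli strictly greater than 1? No.
Verdict: Not invertible.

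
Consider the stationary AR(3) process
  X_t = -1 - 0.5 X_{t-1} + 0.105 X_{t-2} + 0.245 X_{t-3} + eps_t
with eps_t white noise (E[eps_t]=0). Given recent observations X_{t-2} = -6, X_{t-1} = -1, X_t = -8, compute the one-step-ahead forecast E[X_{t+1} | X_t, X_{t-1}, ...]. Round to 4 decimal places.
E[X_{t+1} \mid \mathcal F_t] = 1.4250

For an AR(p) model X_t = c + sum_i phi_i X_{t-i} + eps_t, the
one-step-ahead conditional mean is
  E[X_{t+1} | X_t, ...] = c + sum_i phi_i X_{t+1-i}.
Substitute known values:
  E[X_{t+1} | ...] = -1 + (-0.5) * (-8) + (0.105) * (-1) + (0.245) * (-6)
                   = 1.4250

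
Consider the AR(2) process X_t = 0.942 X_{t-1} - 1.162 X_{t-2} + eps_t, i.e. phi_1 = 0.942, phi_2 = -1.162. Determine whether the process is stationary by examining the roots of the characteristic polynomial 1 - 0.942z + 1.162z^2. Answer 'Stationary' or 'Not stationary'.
\text{Not stationary}

The AR(p) characteristic polynomial is P(z) = 1 - 0.942z + 1.162z^2.
Stationarity requires all roots to lie outside the unit circle, i.e. |z| > 1 for every root.
Set 1 + (-0.942) z + (1.162) z^2 = 0, i.e. a z^2 + b z + c = 0 with a = 1.162, b = -0.942, c = 1.
Discriminant D = b^2 - 4ac = (-0.942)^2 - 4*(1.162)*1 = 0.887364 - (4.648) = -3.760636.
D < 0, so the roots are the complex-conjugate pair z = (-b +/- i sqrt(-D)) / (2a) = 0.4053 +/- 0.8344i.
For a conjugate pair |z|^2 = z * conj(z) = (product of roots) = c/a = 1/(1.162) = 0.860585, so |z| = sqrt(0.860585) = 0.9277 for both roots.
Moduli of all roots: 0.9277, 0.9277.
All moduli strictly greater than 1? No.
Verdict: Not stationary.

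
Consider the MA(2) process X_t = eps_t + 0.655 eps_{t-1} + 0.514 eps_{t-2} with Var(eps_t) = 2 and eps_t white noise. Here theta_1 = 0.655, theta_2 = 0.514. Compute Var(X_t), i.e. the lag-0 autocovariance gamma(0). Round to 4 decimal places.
\gamma(0) = 3.3864

For an MA(q) process X_t = eps_t + sum_i theta_i eps_{t-i} with
Var(eps_t) = sigma^2, the variance is
  gamma(0) = sigma^2 * (1 + sum_i theta_i^2).
  sum_i theta_i^2 = (0.655)^2 + (0.514)^2 = 0.429025 + 0.264196 = 0.693221.
  gamma(0) = 2 * (1 + 0.693221) = 2 * 1.693221 = 3.386442, which rounds to 3.3864.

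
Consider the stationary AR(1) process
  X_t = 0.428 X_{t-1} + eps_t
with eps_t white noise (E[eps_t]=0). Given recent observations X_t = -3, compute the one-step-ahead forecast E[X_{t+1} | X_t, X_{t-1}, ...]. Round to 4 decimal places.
E[X_{t+1} \mid \mathcal F_t] = -1.2840

For an AR(p) model X_t = c + sum_i phi_i X_{t-i} + eps_t, the
one-step-ahead conditional mean is
  E[X_{t+1} | X_t, ...] = c + sum_i phi_i X_{t+1-i}.
Substitute known values:
  E[X_{t+1} | ...] = (0.428) * (-3)
                   = -1.2840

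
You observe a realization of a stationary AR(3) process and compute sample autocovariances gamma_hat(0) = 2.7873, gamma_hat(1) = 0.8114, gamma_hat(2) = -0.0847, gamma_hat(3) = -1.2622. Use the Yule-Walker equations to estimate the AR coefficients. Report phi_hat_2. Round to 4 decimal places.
\hat\phi_{2} = 0.0220

The Yule-Walker equations for an AR(p) process read, in matrix form,
  Gamma_p phi = r_p,   with   (Gamma_p)_{ij} = gamma(|i - j|),
                       (r_p)_i = gamma(i),   i,j = 1..p.
Substitute the sample gammas (Toeplitz matrix and right-hand side of size 3):
  Gamma_p = [[2.7873, 0.8114, -0.0847], [0.8114, 2.7873, 0.8114], [-0.0847, 0.8114, 2.7873]]
  r_p     = [0.8114, -0.0847, -1.2622]
Written out (R1..R3):
  (R1) 2.7873 phi_1 + 0.8114 phi_2 - 0.0847 phi_3 = 0.8114
  (R2) 0.8114 phi_1 + 2.7873 phi_2 + 0.8114 phi_3 = -0.0847
  (R3) -0.0847 phi_1 + 0.8114 phi_2 + 2.7873 phi_3 = -1.2622
Gaussian elimination:
  R2 <- R2 - (0.8114/2.7873) R1 = R2 - (0.291106) R1:  2.551097 phi_2 + 0.836057 phi_3 = -0.320903
  R3 <- R3 - (-0.0847/2.7873) R1 = R3 - (-0.030388) R1:  0.836057 phi_2 + 2.784726 phi_3 = -1.237543
  R3 <- R3 - (0.836057/2.551097) R2 = R3 - (0.327724) R2:  2.51073 phi_3 = -1.132375
Back-substitution:
  phi_hat_3 = -1.132375 / 2.51073 = -0.451014
  phi_hat_2 = (-0.320903 - (0.836057)(-0.451014)) / 2.551097 = 0.022018
  phi_hat_1 = (0.8114 - (0.8114)(0.022018) - (-0.0847)(-0.451014)) / 2.7873 = 0.270991
So phi_hat = [0.2710, 0.0220, -0.4510].
Therefore phi_hat_2 = 0.0220.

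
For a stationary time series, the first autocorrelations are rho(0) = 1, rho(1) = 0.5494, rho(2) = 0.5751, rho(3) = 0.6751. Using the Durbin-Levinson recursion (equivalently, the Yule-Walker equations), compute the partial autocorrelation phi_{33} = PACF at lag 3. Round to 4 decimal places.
\phi_{33} = 0.4529

The PACF at lag k is phi_{kk}, the last component of the solution
to the Yule-Walker system G_k phi = r_k where
  (G_k)_{ij} = rho(|i - j|), (r_k)_i = rho(i), i,j = 1..k.
Equivalently, Durbin-Levinson gives phi_{kk} iteratively:
  phi_{11} = rho(1)
  phi_{kk} = [rho(k) - sum_{j=1..k-1} phi_{k-1,j} rho(k-j)]
            / [1 - sum_{j=1..k-1} phi_{k-1,j} rho(j)],
  phi_{k,j} = phi_{k-1,j} - phi_{kk} phi_{k-1,k-j},  j = 1..k-1.
Step k = 1:
  phi_11 = rho(1) = 0.5494.
Step k = 2:
  phi_22 = [rho(2) - phi_11 rho(1)] / [1 - phi_11 rho(1)] = [0.5751 - (0.5494)(0.5494)] / [1 - (0.5494)(0.5494)]
         = 0.27325964 / 0.69815964 = 0.3914.
  Update: phi_21 = phi_11 - phi_22 phi_11 = 0.5494 - (0.3914)(0.5494) = 0.334365.
Step k = 3:
  phi_33 = [rho(3) - phi_21 rho(2) - phi_22 rho(1)] / [1 - phi_21 rho(1) - phi_22 rho(2)]
    numerator   = 0.6751 - (0.334365)(0.5751) - (0.3914)(0.5494) = 0.26777163
    denominator = 1 - (0.334365)(0.5494) - (0.3914)(0.5751) = 0.59120583
  phi_33 = 0.26777163 / 0.59120583 = 0.4529.
Therefore phi_{33} = 0.4529.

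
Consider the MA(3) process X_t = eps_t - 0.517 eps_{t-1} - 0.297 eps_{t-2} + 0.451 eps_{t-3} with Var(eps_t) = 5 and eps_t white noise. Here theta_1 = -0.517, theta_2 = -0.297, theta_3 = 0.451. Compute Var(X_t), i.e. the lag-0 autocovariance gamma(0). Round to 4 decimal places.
\gamma(0) = 7.7945

For an MA(q) process X_t = eps_t + sum_i theta_i eps_{t-i} with
Var(eps_t) = sigma^2, the variance is
  gamma(0) = sigma^2 * (1 + sum_i theta_i^2).
  sum_i theta_i^2 = (-0.517)^2 + (-0.297)^2 + (0.451)^2 = 0.267289 + 0.088209 + 0.203401 = 0.558899.
  gamma(0) = 5 * (1 + 0.558899) = 5 * 1.558899 = 7.794495, which rounds to 7.7945.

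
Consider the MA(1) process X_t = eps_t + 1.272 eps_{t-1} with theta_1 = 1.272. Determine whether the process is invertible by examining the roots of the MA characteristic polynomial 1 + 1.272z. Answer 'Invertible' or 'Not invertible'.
\text{Not invertible}

The MA(q) characteristic polynomial is P(z) = 1 + 1.272z.
Invertibility requires all roots to lie outside the unit circle, i.e. |z| > 1 for every root.
This is linear in z: 1 + (1.272) z = 0  =>  z = -1/(1.272) = -0.786164,  |z| = 0.786164.
Moduli of all roots: 0.7862.
All moduli strictly greater than 1? No.
Verdict: Not invertible.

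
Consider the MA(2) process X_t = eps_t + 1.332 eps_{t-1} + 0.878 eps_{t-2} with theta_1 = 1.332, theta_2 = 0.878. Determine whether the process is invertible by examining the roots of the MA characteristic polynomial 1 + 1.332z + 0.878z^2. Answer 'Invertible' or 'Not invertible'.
\text{Invertible}

The MA(q) characteristic polynomial is P(z) = 1 + 1.332z + 0.878z^2.
Invertibility requires all roots to lie outside the unit circle, i.e. |z| > 1 for every root.
Set 1 + (1.332) z + (0.878) z^2 = 0, i.e. a z^2 + b z + c = 0 with a = 0.878, b = 1.332, c = 1.
Discriminant D = b^2 - 4ac = (1.332)^2 - 4*(0.878)*1 = 1.774224 - (3.512) = -1.737776.
D < 0, so the roots are the complex-conjugate pair z = (-b +/- i sqrt(-D)) / (2a) = -0.7585 +/- 0.7507i.
For a conjugate pair |z|^2 = z * conj(z) = (product of roots) = c/a = 1/(0.878) = 1.138952, so |z| = sqrt(1.138952) = 1.0672 for both roots.
Moduli of all roots: 1.0672, 1.0672.
All moduli strictly greater than 1? Yes.
Verdict: Invertible.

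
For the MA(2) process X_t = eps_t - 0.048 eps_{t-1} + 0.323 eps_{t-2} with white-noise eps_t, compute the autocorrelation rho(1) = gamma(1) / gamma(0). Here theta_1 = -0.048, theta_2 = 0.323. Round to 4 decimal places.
\rho(1) = -0.0574

For an MA(q) process with theta_0 = 1, the autocovariance is
  gamma(k) = sigma^2 * sum_{i=0..q-k} theta_i * theta_{i+k},
and rho(k) = gamma(k) / gamma(0). Sigma^2 cancels.
  numerator   = (1)*(-0.048) + (-0.048)*(0.323) = -0.063504.
  denominator = (1)^2 + (-0.048)^2 + (0.323)^2 = 1.106633.
  rho(1) = -0.063504 / 1.106633 = -0.0574.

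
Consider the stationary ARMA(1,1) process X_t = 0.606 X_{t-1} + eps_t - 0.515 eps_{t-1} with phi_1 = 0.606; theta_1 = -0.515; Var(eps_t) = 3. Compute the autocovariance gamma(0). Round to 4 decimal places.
\gamma(0) = 3.0393

Multiply the model equation by X_{t-k} and take expectations. With theta_0 = psi_0 = 1 and psi_j the MA(infinity) weights, this gives
  gamma(k) - sum_i phi_i gamma(k-i) = c_k,
  c_k = sigma^2 * sum_{j=k..q} theta_j psi_{j-k}   (c_k = 0 for k > q),
using gamma(-m) = gamma(m).
psi-weights needed (psi_j = theta_j + sum_i phi_i psi_{j-i}):
  psi_1 = theta_1 + phi_1 = -0.515 + (0.606) = 0.091
Right-hand sides:
  c_0 = sigma^2 (1 + theta_1 psi_1) = 3 * (1 + (-0.515)(0.091)) = 3 * 0.953135 = 2.859405
  c_1 = sigma^2 theta_1 = 3 * (-0.515) = -1.545
  c_2 = 0
Equations for k = 0 and k = 1 (AR order 1):
  gamma(0) = phi_1 gamma(1) + c_0
  gamma(1) = phi_1 gamma(0) + c_1
Substituting the second into the first: gamma(0) (1 - phi_1^2) = c_0 + phi_1 c_1, so
  gamma(0) = (c_0 + phi_1 c_1) / (1 - phi_1^2) = (2.859405 + (0.606)(-1.545)) / (1 - (0.606)^2) = 1.923135 / 0.632764 = 3.039261.
Therefore gamma(0) = 3.0393 (to 4 decimal places).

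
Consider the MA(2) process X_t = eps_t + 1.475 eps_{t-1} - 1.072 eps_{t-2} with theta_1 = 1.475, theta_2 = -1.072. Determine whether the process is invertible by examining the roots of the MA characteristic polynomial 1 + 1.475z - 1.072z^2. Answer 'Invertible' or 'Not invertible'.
\text{Not invertible}

The MA(q) characteristic polynomial is P(z) = 1 + 1.475z - 1.072z^2.
Invertibility requires all roots to lie outside the unit circle, i.e. |z| > 1 for every root.
Set 1 + (1.475) z + (-1.072) z^2 = 0, i.e. a z^2 + b z + c = 0 with a = -1.072, b = 1.475, c = 1.
Discriminant D = b^2 - 4ac = (1.475)^2 - 4*(-1.072)*1 = 2.175625 - (-4.288) = 6.463625.
D >= 0, so the roots are real: z = (-b +/- sqrt(D)) / (2a) = (-1.475 +/- 2.542366) / (-2.144).
  z_1 = (-1.475 + 2.542366) / (-2.144) = -0.4978,   |z_1| = 0.4978.
  z_2 = (-1.475 - 2.542366) / (-2.144) = 1.8738,   |z_2| = 1.8738.
Moduli of all roots: 0.4978, 1.8738.
All moduli strictly greater than 1? No.
Verdict: Not invertible.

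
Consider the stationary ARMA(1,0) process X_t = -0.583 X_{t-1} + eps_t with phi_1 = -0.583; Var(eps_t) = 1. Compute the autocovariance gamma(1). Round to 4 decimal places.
\gamma(1) = -0.8832

Multiply the model equation by X_{t-k} and take expectations. With theta_0 = psi_0 = 1 and psi_j the MA(infinity) weights, this gives
  gamma(k) - sum_i phi_i gamma(k-i) = c_k,
  c_k = sigma^2 * sum_{j=k..q} theta_j psi_{j-k}   (c_k = 0 for k > q),
using gamma(-m) = gamma(m).
Pure AR (q = 0): c_0 = sigma^2 = 1, c_k = 0 for k >= 1.
Equations for k = 0 and k = 1 (AR order 1):
  gamma(0) = phi_1 gamma(1) + c_0
  gamma(1) = phi_1 gamma(0) + c_1
Substituting the second into the first: gamma(0) (1 - phi_1^2) = c_0 + phi_1 c_1, so
  gamma(0) = c_0 / (1 - phi_1^2) = 1 / (1 - (-0.583)^2) = 1 / 0.660111 = 1.514897.
  gamma(1) = phi_1 gamma(0) = (-0.583)(1.514897) = -0.883185.
Therefore gamma(1) = -0.8832 (to 4 decimal places).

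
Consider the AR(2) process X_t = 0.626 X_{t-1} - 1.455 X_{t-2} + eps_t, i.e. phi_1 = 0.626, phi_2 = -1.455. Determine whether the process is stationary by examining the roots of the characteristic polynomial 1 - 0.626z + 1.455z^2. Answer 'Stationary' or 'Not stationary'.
\text{Not stationary}

The AR(p) characteristic polynomial is P(z) = 1 - 0.626z + 1.455z^2.
Stationarity requires all roots to lie outside the unit circle, i.e. |z| > 1 for every root.
Set 1 + (-0.626) z + (1.455) z^2 = 0, i.e. a z^2 + b z + c = 0 with a = 1.455, b = -0.626, c = 1.
Discriminant D = b^2 - 4ac = (-0.626)^2 - 4*(1.455)*1 = 0.391876 - (5.82) = -5.428124.
D < 0, so the roots are the complex-conjugate pair z = (-b +/- i sqrt(-D)) / (2a) = 0.2151 +/- 0.8006i.
For a conjugate pair |z|^2 = z * conj(z) = (product of roots) = c/a = 1/(1.455) = 0.687285, so |z| = sqrt(0.687285) = 0.829 for both roots.
Moduli of all roots: 0.8290, 0.8290.
All moduli strictly greater than 1? No.
Verdict: Not stationary.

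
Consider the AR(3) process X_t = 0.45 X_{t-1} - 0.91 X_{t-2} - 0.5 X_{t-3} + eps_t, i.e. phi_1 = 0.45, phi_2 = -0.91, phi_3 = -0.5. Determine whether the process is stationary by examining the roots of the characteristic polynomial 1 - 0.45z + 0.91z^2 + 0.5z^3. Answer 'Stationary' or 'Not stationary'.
\text{Not stationary}

The AR(p) characteristic polynomial is P(z) = 1 - 0.45z + 0.91z^2 + 0.5z^3.
Stationarity requires all roots to lie outside the unit circle, i.e. |z| > 1 for every root.
Degree 3: look for a simple real root z0 first, then factor out (1 - z/z0) and solve the remaining quadratic.
Testing z0 = -2.5: P(-2.5) = 1 + (-0.45)(-2.5) + (0.91)(-2.5)^2 + (0.5)(-2.5)^3
  = 1 + (1.125) + (5.6875) + (-7.8125) = 0.  So z_0 = -2.5 is a root, |z_0| = 2.5.
Divide out the factor (1 + 0.4 z) = (1 - z/z0) (since 1/z0 = -0.4):
  P(z) = (1 + 0.4 z)(1 + (-0.85) z + (1.25) z^2)
  [check: z-coef -0.85 - (-0.4) = -0.45; z^2-coef 1.25 - (-0.4)(-0.85) = 0.91; z^3-coef -(-0.4)(1.25) = 0.5.]
Remaining roots from the quadratic factor 1 + (-0.85) z + (1.25) z^2:
  Set 1 + (-0.85) z + (1.25) z^2 = 0, i.e. a z^2 + b z + c = 0 with a = 1.25, b = -0.85, c = 1.
  Discriminant D = b^2 - 4ac = (-0.85)^2 - 4*(1.25)*1 = 0.7225 - (5) = -4.2775.
  D < 0, so the roots are the complex-conjugate pair z = (-b +/- i sqrt(-D)) / (2a) = 0.34 +/- 0.8273i.
  For a conjugate pair |z|^2 = z * conj(z) = (product of roots) = c/a = 1/(1.25) = 0.8, so |z| = sqrt(0.8) = 0.8944 for both roots.
Moduli of all roots: 2.5000, 0.8944, 0.8944.
All moduli strictly greater than 1? No.
Verdict: Not stationary.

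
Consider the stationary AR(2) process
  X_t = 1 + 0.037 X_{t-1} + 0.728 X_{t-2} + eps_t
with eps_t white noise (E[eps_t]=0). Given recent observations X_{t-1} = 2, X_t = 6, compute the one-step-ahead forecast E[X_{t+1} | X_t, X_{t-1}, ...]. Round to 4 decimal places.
E[X_{t+1} \mid \mathcal F_t] = 2.6780

For an AR(p) model X_t = c + sum_i phi_i X_{t-i} + eps_t, the
one-step-ahead conditional mean is
  E[X_{t+1} | X_t, ...] = c + sum_i phi_i X_{t+1-i}.
Substitute known values:
  E[X_{t+1} | ...] = 1 + (0.037) * (6) + (0.728) * (2)
                   = 2.6780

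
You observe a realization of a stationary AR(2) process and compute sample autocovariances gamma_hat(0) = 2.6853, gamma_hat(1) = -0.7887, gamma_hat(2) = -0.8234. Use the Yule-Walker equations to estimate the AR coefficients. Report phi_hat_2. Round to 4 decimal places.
\hat\phi_{2} = -0.4300

The Yule-Walker equations for an AR(p) process read, in matrix form,
  Gamma_p phi = r_p,   with   (Gamma_p)_{ij} = gamma(|i - j|),
                       (r_p)_i = gamma(i),   i,j = 1..p.
Substitute the sample gammas (Toeplitz matrix and right-hand side of size 2):
  Gamma_p = [[2.6853, -0.7887], [-0.7887, 2.6853]]
  r_p     = [-0.7887, -0.8234]
Written out:
  2.6853 phi_1 - 0.7887 phi_2 = -0.7887
  -0.7887 phi_1 + 2.6853 phi_2 = -0.8234
Solve by Cramer's rule:
  det = gamma(0)^2 - gamma(1)^2 = (2.6853)^2 - (-0.7887)^2 = 7.21083609 - 0.62204769 = 6.5887884
  phi_hat_1 = [gamma(1) gamma(0) - gamma(1) gamma(2)] / det = [(-0.7887)(2.6853) - (-0.7887)(-0.8234)] / 6.5887884 = -2.76731169 / 6.5887884 = -0.42
  phi_hat_2 = [gamma(0) gamma(2) - gamma(1)^2] / det = [(2.6853)(-0.8234) - (-0.7887)^2] / 6.5887884 = -2.83312371 / 6.5887884 = -0.43
So phi_hat = [-0.4200, -0.4300].
Therefore phi_hat_2 = -0.4300.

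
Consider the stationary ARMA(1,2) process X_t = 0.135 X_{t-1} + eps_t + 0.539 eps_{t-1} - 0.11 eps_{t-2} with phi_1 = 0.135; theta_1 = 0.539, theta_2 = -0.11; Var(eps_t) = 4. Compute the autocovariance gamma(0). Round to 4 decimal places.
\gamma(0) = 5.8186

Multiply the model equation by X_{t-k} and take expectations. With theta_0 = psi_0 = 1 and psi_j the MA(infinity) weights, this gives
  gamma(k) - sum_i phi_i gamma(k-i) = c_k,
  c_k = sigma^2 * sum_{j=k..q} theta_j psi_{j-k}   (c_k = 0 for k > q),
using gamma(-m) = gamma(m).
psi-weights needed (psi_j = theta_j + sum_i phi_i psi_{j-i}):
  psi_1 = theta_1 + phi_1 = 0.539 + (0.135) = 0.674
  psi_2 = theta_2 + phi_1 psi_1 = -0.11 + (0.135)(0.674) = -0.01901
Right-hand sides:
  c_0 = sigma^2 (1 + theta_1 psi_1 + theta_2 psi_2) = 4 * (1 + (0.539)(0.674) + (-0.11)(-0.01901)) = 4 * 1.365377 = 5.461508
  c_1 = sigma^2 (theta_1 + theta_2 psi_1) = 4 * (0.539 + (-0.11)(0.674)) = 1.85944
  c_2 = sigma^2 theta_2 = 4 * (-0.11) = -0.44
Equations for k = 0 and k = 1 (AR order 1):
  gamma(0) = phi_1 gamma(1) + c_0
  gamma(1) = phi_1 gamma(0) + c_1
Substituting the second into the first: gamma(0) (1 - phi_1^2) = c_0 + phi_1 c_1, so
  gamma(0) = (c_0 + phi_1 c_1) / (1 - phi_1^2) = (5.461508 + (0.135)(1.85944)) / (1 - (0.135)^2) = 5.712533 / 0.981775 = 5.818576.
Therefore gamma(0) = 5.8186 (to 4 decimal places).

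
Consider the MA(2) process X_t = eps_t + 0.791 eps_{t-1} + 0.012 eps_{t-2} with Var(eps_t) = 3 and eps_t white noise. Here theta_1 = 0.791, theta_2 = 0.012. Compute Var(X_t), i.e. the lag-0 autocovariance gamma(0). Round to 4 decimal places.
\gamma(0) = 4.8775

For an MA(q) process X_t = eps_t + sum_i theta_i eps_{t-i} with
Var(eps_t) = sigma^2, the variance is
  gamma(0) = sigma^2 * (1 + sum_i theta_i^2).
  sum_i theta_i^2 = (0.791)^2 + (0.012)^2 = 0.625681 + 0.000144 = 0.625825.
  gamma(0) = 3 * (1 + 0.625825) = 3 * 1.625825 = 4.877475, which rounds to 4.8775.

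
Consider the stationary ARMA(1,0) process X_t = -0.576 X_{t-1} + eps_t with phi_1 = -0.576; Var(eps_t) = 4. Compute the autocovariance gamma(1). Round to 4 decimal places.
\gamma(1) = -3.4479

Multiply the model equation by X_{t-k} and take expectations. With theta_0 = psi_0 = 1 and psi_j the MA(infinity) weights, this gives
  gamma(k) - sum_i phi_i gamma(k-i) = c_k,
  c_k = sigma^2 * sum_{j=k..q} theta_j psi_{j-k}   (c_k = 0 for k > q),
using gamma(-m) = gamma(m).
Pure AR (q = 0): c_0 = sigma^2 = 4, c_k = 0 for k >= 1.
Equations for k = 0 and k = 1 (AR order 1):
  gamma(0) = phi_1 gamma(1) + c_0
  gamma(1) = phi_1 gamma(0) + c_1
Substituting the second into the first: gamma(0) (1 - phi_1^2) = c_0 + phi_1 c_1, so
  gamma(0) = c_0 / (1 - phi_1^2) = 4 / (1 - (-0.576)^2) = 4 / 0.668224 = 5.986017.
  gamma(1) = phi_1 gamma(0) = (-0.576)(5.986017) = -3.447946.
Therefore gamma(1) = -3.4479 (to 4 decimal places).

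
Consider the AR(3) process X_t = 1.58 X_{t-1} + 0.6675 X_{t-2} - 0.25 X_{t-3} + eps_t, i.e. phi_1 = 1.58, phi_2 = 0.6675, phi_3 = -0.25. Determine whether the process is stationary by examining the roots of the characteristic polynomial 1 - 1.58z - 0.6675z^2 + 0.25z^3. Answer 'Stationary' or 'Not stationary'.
\text{Not stationary}

The AR(p) characteristic polynomial is P(z) = 1 - 1.58z - 0.6675z^2 + 0.25z^3.
Stationarity requires all roots to lie outside the unit circle, i.e. |z| > 1 for every root.
Degree 3: look for a simple real root z0 first, then factor out (1 - z/z0) and solve the remaining quadratic.
Testing z0 = 4: P(4) = 1 + (-1.58)(4) + (-0.6675)(4)^2 + (0.25)(4)^3
  = 1 + (-6.32) + (-10.68) + (16) = 0.  So z_0 = 4 is a root, |z_0| = 4.
Divide out the factor (1 - 0.25 z) = (1 - z/z0) (since 1/z0 = 0.25):
  P(z) = (1 - 0.25 z)(1 + (-1.33) z + (-1) z^2)
  [check: z-coef -1.33 - (0.25) = -1.58; z^2-coef -1 - (0.25)(-1.33) = -0.6675; z^3-coef -(0.25)(-1) = 0.25.]
Remaining roots from the quadratic factor 1 + (-1.33) z + (-1) z^2:
  Set 1 + (-1.33) z + (-1) z^2 = 0, i.e. a z^2 + b z + c = 0 with a = -1, b = -1.33, c = 1.
  Discriminant D = b^2 - 4ac = (-1.33)^2 - 4*(-1)*1 = 1.7689 - (-4) = 5.7689.
  D >= 0, so the roots are real: z = (-b +/- sqrt(D)) / (2a) = (1.33 +/- 2.401853) / (-2).
    z_1 = (1.33 + 2.401853) / (-2) = -1.8659,   |z_1| = 1.8659.
    z_2 = (1.33 - 2.401853) / (-2) = 0.5359,   |z_2| = 0.5359.
Moduli of all roots: 4.0000, 1.8659, 0.5359.
All moduli strictly greater than 1? No.
Verdict: Not stationary.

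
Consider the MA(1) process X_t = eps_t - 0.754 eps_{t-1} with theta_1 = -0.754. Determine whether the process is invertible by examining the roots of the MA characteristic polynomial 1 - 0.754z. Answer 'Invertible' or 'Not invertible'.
\text{Invertible}

The MA(q) characteristic polynomial is P(z) = 1 - 0.754z.
Invertibility requires all roots to lie outside the unit circle, i.e. |z| > 1 for every root.
This is linear in z: 1 + (-0.754) z = 0  =>  z = -1/(-0.754) = 1.32626,  |z| = 1.32626.
Moduli of all roots: 1.3263.
All moduli strictly greater than 1? Yes.
Verdict: Invertible.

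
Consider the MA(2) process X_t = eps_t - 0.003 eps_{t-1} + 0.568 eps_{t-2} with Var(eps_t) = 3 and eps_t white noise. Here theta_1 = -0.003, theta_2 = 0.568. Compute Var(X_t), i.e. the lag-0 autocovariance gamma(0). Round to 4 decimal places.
\gamma(0) = 3.9679

For an MA(q) process X_t = eps_t + sum_i theta_i eps_{t-i} with
Var(eps_t) = sigma^2, the variance is
  gamma(0) = sigma^2 * (1 + sum_i theta_i^2).
  sum_i theta_i^2 = (-0.003)^2 + (0.568)^2 = 0.000009 + 0.322624 = 0.322633.
  gamma(0) = 3 * (1 + 0.322633) = 3 * 1.322633 = 3.967899, which rounds to 3.9679.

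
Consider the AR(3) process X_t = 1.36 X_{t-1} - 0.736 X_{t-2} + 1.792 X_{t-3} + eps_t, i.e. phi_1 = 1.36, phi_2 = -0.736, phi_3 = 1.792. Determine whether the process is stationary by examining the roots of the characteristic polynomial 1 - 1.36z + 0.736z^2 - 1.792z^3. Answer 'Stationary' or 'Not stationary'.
\text{Not stationary}

The AR(p) characteristic polynomial is P(z) = 1 - 1.36z + 0.736z^2 - 1.792z^3.
Stationarity requires all roots to lie outside the unit circle, i.e. |z| > 1 for every root.
Degree 3: look for a simple real root z0 first, then factor out (1 - z/z0) and solve the remaining quadratic.
Testing z0 = 0.625: P(0.625) = 1 + (-1.36)(0.625) + (0.736)(0.625)^2 + (-1.792)(0.625)^3
  = 1 + (-0.85) + (0.2875) + (-0.4375) = 0.  So z_0 = 0.625 is a root, |z_0| = 0.625.
Divide out the factor (1 - 1.6 z) = (1 - z/z0) (since 1/z0 = 1.6):
  P(z) = (1 - 1.6 z)(1 + (0.24) z + (1.12) z^2)
  [check: z-coef 0.24 - (1.6) = -1.36; z^2-coef 1.12 - (1.6)(0.24) = 0.736; z^3-coef -(1.6)(1.12) = -1.792.]
Remaining roots from the quadratic factor 1 + (0.24) z + (1.12) z^2:
  Set 1 + (0.24) z + (1.12) z^2 = 0, i.e. a z^2 + b z + c = 0 with a = 1.12, b = 0.24, c = 1.
  Discriminant D = b^2 - 4ac = (0.24)^2 - 4*(1.12)*1 = 0.0576 - (4.48) = -4.4224.
  D < 0, so the roots are the complex-conjugate pair z = (-b +/- i sqrt(-D)) / (2a) = -0.1071 +/- 0.9388i.
  For a conjugate pair |z|^2 = z * conj(z) = (product of roots) = c/a = 1/(1.12) = 0.892857, so |z| = sqrt(0.892857) = 0.9449 for both roots.
Moduli of all roots: 0.6250, 0.9449, 0.9449.
All moduli strictly greater than 1? No.
Verdict: Not stationary.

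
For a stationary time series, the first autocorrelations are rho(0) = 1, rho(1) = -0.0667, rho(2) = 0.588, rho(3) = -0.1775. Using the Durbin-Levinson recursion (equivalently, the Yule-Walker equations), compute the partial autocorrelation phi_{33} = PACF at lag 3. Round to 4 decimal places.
\phi_{33} = -0.1870

The PACF at lag k is phi_{kk}, the last component of the solution
to the Yule-Walker system G_k phi = r_k where
  (G_k)_{ij} = rho(|i - j|), (r_k)_i = rho(i), i,j = 1..k.
Equivalently, Durbin-Levinson gives phi_{kk} iteratively:
  phi_{11} = rho(1)
  phi_{kk} = [rho(k) - sum_{j=1..k-1} phi_{k-1,j} rho(k-j)]
            / [1 - sum_{j=1..k-1} phi_{k-1,j} rho(j)],
  phi_{k,j} = phi_{k-1,j} - phi_{kk} phi_{k-1,k-j},  j = 1..k-1.
Step k = 1:
  phi_11 = rho(1) = -0.0667.
Step k = 2:
  phi_22 = [rho(2) - phi_11 rho(1)] / [1 - phi_11 rho(1)] = [0.588 - (-0.0667)(-0.0667)] / [1 - (-0.0667)(-0.0667)]
         = 0.58355111 / 0.99555111 = 0.586159.
  Update: phi_21 = phi_11 - phi_22 phi_11 = -0.0667 - (0.586159)(-0.0667) = -0.027603.
Step k = 3:
  phi_33 = [rho(3) - phi_21 rho(2) - phi_22 rho(1)] / [1 - phi_21 rho(1) - phi_22 rho(2)]
    numerator   = -0.1775 - (-0.027603)(0.588) - (0.586159)(-0.0667) = -0.12217252
    denominator = 1 - (-0.027603)(-0.0667) - (0.586159)(0.588) = 0.65349745
  phi_33 = -0.12217252 / 0.65349745 = -0.187.
Therefore phi_{33} = -0.1870.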